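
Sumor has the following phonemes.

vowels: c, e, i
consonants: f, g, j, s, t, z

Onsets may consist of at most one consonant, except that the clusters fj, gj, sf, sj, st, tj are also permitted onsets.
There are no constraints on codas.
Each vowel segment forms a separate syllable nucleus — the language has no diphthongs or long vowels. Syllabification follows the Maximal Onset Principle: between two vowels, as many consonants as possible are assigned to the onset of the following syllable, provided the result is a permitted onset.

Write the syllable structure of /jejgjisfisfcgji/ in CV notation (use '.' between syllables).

CVC.CCV.CCV.CCV.CCV

Vowels present: e, i, i, c, i; each is a nucleus, giving 5 syllables.
/e…i/ gap (V1→V2): cluster /jgj/ — the longest permitted-onset suffix is /gj/; onset = /gj/, preceding coda = /j/.
/i…i/ gap (V2→V3): /sf/ — entire cluster is a permitted onset → onset /sf/, coda ∅.
/i…c/ gap (V3→V4): /sf/ — entire cluster is a permitted onset → onset /sf/, coda ∅.
/c…i/ gap (V4→V5): /gj/ — entire cluster is a permitted onset → onset /gj/, coda ∅.
Syllabification: jej.gji.sfi.sfc.gji.
Mapping each syllable to C/V: /jej/ → CVC, /gji/ → CCV, /sfi/ → CCV, /sfc/ → CCV, /gji/ → CCV.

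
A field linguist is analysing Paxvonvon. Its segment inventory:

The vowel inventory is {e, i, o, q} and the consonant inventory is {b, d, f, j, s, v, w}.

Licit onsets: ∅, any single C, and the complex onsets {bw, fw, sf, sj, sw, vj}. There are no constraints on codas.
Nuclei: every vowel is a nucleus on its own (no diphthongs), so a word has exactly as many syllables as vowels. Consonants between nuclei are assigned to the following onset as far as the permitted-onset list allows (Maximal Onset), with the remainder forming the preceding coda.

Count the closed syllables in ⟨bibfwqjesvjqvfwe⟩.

3

Vowels present: i, q, e, q, e; each is a nucleus, giving 5 syllables.
σ1/σ2 boundary: /bfw/; trying suffixes from longest down, /fw/ is the first permitted one, so coda /b/ | onset /fw/.
σ2/σ3 boundary: /j/ is a single consonant, so it becomes the next onset.
σ3/σ4 boundary: /svj/; trying suffixes from longest down, /vj/ is the first permitted one, so coda /s/ | onset /vj/.
σ4/σ5 boundary: cluster /vfw/ — the longest permitted-onset suffix is /fw/; onset = /fw/, preceding coda = /v/.
Result: bib.fwq.jes.vjqv.fwe.
Classifying each syllable: /bib/ (closed), /fwq/ (open), /jes/ (closed), /vjqv/ (closed), /fwe/ (open).
Closed syllables: 3.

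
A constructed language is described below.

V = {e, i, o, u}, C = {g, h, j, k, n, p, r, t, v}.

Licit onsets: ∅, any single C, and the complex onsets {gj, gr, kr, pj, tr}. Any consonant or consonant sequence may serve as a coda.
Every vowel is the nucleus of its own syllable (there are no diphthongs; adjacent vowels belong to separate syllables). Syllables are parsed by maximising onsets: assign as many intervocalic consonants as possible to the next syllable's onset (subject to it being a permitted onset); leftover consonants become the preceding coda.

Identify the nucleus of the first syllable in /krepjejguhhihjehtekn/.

The vowels are e, e, u, i, e, e — 6 nuclei, so 6 syllables.
The first nucleus (vowel 1 from the left) is /e/.

e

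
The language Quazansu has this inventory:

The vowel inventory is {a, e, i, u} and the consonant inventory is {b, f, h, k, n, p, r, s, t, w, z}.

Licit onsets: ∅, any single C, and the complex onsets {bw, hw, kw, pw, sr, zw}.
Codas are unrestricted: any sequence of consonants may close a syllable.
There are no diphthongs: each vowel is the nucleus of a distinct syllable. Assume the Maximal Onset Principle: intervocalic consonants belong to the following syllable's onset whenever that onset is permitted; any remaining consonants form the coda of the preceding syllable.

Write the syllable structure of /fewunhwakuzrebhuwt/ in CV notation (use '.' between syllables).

Vowels present: e, u, a, u, e, u; each is a nucleus, giving 6 syllables.
Between /e/ (V1) and /u/ (V2): /w/ is a single consonant, so it becomes the next onset.
Between /u/ (V2) and /a/ (V3): cluster /nhw/ — the longest permitted-onset suffix is /hw/; onset = /hw/, preceding coda = /n/.
Between /a/ (V3) and /u/ (V4): /k/ is a single consonant, so it becomes the next onset.
Between /u/ (V4) and /e/ (V5): /zr/ — longest licit onset from the right is /r/, leaving /z/ as coda.
Between /e/ (V5) and /u/ (V6): cluster /bh/ — the longest permitted-onset suffix is /h/; onset = /h/, preceding coda = /b/.
So the parse is fe.wun.hwa.kuz.reb.huwt.
Mapping each syllable to C/V: /fe/ → CV, /wun/ → CVC, /hwa/ → CCV, /kuz/ → CVC, /reb/ → CVC, /huwt/ → CVCC.

CV.CVC.CCV.CVC.CVC.CVCC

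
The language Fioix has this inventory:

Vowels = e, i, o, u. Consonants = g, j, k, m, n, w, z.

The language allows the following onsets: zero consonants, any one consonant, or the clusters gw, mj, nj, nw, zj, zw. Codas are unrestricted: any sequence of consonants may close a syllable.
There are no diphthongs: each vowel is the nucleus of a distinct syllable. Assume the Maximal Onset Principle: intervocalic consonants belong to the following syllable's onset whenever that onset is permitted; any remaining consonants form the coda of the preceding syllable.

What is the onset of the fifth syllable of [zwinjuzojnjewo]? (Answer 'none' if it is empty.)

w

Vowels present: i, u, o, e, o; each is a nucleus, giving 5 syllables.
Between /i/ (V1) and /u/ (V2): /nj/ is a licit onset in full, so it all attaches to the next syllable.
Between /u/ (V2) and /o/ (V3): just /z/ — single C goes to the following onset.
Between /o/ (V3) and /e/ (V4): /jnj/ — longest licit onset from the right is /nj/, leaving /j/ as coda.
Between /e/ (V4) and /o/ (V5): just /w/ — single C goes to the following onset.
Putting it together: zwi.nju.zoj.nje.wo.
Syllable 5 is /wo/: onset /w/, nucleus /o/, coda ∅.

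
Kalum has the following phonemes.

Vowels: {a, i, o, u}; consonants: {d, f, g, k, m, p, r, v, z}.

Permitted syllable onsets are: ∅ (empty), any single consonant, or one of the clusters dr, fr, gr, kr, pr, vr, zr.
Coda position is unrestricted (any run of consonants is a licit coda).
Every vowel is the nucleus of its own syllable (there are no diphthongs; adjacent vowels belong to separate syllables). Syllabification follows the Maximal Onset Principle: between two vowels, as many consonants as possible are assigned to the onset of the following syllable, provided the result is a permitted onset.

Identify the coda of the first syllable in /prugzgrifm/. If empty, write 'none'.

The vowels are u, i — 2 nuclei, so 2 syllables.
Between /u/ (V1) and /i/ (V2): /gzgr/ — longest licit onset from the right is /gr/, leaving /gz/ as coda.
So the parse is prugz.grifm.
Syllable 1 is /prugz/: onset /pr/, nucleus /u/, coda /gz/.

gz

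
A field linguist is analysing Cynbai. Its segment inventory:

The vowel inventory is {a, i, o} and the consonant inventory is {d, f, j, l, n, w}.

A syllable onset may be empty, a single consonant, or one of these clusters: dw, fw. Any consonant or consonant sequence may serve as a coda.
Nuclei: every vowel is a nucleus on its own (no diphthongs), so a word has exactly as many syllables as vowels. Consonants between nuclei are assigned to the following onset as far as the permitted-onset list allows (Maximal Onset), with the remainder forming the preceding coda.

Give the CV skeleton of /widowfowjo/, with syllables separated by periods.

CV.CVC.CVC.CV

Vowels present: i, o, o, o; each is a nucleus, giving 4 syllables.
σ1/σ2 boundary: /d/ is a single consonant, so it becomes the next onset.
σ2/σ3 boundary: /wf/ splits as /w/ + /f/ (/f/ is the longest suffix that is a licit onset).
σ3/σ4 boundary: cluster /wj/ — the longest permitted-onset suffix is /j/; onset = /j/, preceding coda = /w/.
So the parse is wi.dow.fow.jo.
Mapping each syllable to C/V: /wi/ → CV, /dow/ → CVC, /fow/ → CVC, /jo/ → CV.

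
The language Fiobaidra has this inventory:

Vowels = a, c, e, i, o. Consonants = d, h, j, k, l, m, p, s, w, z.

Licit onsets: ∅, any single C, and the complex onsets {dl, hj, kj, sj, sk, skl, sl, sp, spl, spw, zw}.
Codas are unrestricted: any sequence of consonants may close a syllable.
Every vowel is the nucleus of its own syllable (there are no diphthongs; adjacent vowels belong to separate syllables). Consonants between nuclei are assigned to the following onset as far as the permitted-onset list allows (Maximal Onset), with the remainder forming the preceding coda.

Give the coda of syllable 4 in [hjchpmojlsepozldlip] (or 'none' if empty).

Vowels present: c, o, e, o, i; each is a nucleus, giving 5 syllables.
V1 /c/ – V2 /o/: /hpm/ splits as /hp/ + /m/ (/m/ is the longest suffix that is a licit onset).
V2 /o/ – V3 /e/: /jls/ — longest licit onset from the right is /s/, leaving /jl/ as coda.
V3 /e/ – V4 /o/: just /p/ — single C goes to the following onset.
V4 /o/ – V5 /i/: /zldl/ — longest licit onset from the right is /dl/, leaving /zl/ as coda.
Syllabification: hjchp.mojl.se.pozl.dlip.
Syllable 4 is /pozl/: onset /p/, nucleus /o/, coda /zl/.

zl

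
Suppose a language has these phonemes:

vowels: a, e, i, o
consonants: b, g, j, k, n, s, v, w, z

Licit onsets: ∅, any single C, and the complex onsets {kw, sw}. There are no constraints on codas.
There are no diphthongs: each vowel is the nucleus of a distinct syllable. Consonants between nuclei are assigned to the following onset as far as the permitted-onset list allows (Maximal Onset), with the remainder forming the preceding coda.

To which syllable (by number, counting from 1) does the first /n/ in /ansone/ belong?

Nuclei (vowels): a, o, e → 3 syllables.
V1 /a/ – V2 /o/: /ns/ — longest licit onset from the right is /s/, leaving /n/ as coda.
V2 /o/ – V3 /e/: /n/ → onset of the next syllable (single consonants are always licit onsets).
Syllabification: an.so.ne.
The first /n/ is in the coda of syllable 1 (/an/).

1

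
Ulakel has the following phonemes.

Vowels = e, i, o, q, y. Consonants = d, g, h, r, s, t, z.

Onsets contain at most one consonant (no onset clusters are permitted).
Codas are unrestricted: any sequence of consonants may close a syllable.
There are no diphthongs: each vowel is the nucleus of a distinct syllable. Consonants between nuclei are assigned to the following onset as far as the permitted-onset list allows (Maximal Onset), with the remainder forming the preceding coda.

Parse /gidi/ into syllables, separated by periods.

gi.di

Vowels present: i, i; each is a nucleus, giving 2 syllables.
/i…i/ gap (V1→V2): /d/ is a single consonant, so it becomes the next onset.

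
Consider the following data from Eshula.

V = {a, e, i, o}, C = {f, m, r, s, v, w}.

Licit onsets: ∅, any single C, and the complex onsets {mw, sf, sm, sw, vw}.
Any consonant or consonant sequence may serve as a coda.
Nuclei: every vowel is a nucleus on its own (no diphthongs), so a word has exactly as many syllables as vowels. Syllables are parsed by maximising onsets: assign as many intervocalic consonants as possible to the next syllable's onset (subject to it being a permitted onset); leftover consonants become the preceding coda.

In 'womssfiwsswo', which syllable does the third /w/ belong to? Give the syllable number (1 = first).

3

The vowels are o, i, o — 3 nuclei, so 3 syllables.
/o…i/ gap (V1→V2): /mssf/ — longest licit onset from the right is /sf/, leaving /ms/ as coda.
/i…o/ gap (V2→V3): /wssw/; trying suffixes from longest down, /sw/ is the first permitted one, so coda /ws/ | onset /sw/.
Syllabification: woms.sfiws.swo.
The third /w/ is in the onset of syllable 3 (/swo/).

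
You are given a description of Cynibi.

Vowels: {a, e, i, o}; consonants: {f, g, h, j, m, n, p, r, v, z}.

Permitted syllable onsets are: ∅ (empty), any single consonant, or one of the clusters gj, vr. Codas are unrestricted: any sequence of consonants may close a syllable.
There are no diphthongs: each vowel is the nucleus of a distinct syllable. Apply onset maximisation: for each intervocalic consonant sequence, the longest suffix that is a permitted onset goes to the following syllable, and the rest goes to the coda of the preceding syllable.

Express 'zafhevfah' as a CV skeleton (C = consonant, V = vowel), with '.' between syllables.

CVC.CVC.CVC

The vowels are a, e, a — 3 nuclei, so 3 syllables.
V1 /a/ – V2 /e/: cluster /fh/ — the longest permitted-onset suffix is /h/; onset = /h/, preceding coda = /f/.
V2 /e/ – V3 /a/: /vf/ splits as /v/ + /f/ (/f/ is the longest suffix that is a licit onset).
Syllabification: zaf.hev.fah.
Mapping each syllable to C/V: /zaf/ → CVC, /hev/ → CVC, /fah/ → CVC.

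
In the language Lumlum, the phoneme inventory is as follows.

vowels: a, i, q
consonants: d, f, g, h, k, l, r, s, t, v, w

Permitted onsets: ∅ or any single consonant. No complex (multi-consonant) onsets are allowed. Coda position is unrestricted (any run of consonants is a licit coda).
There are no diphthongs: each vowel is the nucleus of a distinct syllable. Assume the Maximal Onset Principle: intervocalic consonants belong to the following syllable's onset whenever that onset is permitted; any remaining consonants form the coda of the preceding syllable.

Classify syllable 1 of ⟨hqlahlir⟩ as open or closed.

open

The vowels are q, a, i — 3 nuclei, so 3 syllables.
/q…a/ gap (V1→V2): /l/ → onset of the next syllable (single consonants are always licit onsets).
/a…i/ gap (V2→V3): cluster /hl/ — the longest permitted-onset suffix is /l/; onset = /l/, preceding coda = /h/.
Result: hq.lah.lir.
Syllable 1 is /hq/; it ends in its nucleus with no coda, so it is open.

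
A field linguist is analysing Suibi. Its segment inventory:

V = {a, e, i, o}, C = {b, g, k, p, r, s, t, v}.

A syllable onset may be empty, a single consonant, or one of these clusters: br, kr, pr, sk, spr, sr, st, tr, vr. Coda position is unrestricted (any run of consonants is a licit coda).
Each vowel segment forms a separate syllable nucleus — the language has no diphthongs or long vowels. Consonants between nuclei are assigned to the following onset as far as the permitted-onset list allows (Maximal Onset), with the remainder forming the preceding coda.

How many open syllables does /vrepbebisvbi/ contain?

Vowels present: e, e, i, i; each is a nucleus, giving 4 syllables.
/e…e/ gap (V1→V2): /pb/; trying suffixes from longest down, /b/ is the first permitted one, so coda /p/ | onset /b/.
/e…i/ gap (V2→V3): just /b/ — single C goes to the following onset.
/i…i/ gap (V3→V4): /svb/; trying suffixes from longest down, /b/ is the first permitted one, so coda /sv/ | onset /b/.
Result: vrep.be.bisv.bi.
Classifying each syllable: /vrep/ (closed), /be/ (open), /bisv/ (closed), /bi/ (open).
Open syllables: 2.

2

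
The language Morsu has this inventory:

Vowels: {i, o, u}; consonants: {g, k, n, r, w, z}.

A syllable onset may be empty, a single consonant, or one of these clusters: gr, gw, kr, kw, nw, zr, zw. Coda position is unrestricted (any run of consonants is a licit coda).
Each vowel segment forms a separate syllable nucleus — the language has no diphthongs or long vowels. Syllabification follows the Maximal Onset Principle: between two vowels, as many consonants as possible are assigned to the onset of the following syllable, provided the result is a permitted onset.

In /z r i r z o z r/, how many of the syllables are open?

0

Nuclei (vowels): i, o → 2 syllables.
/i…o/ gap (V1→V2): /rz/ splits as /r/ + /z/ (/z/ is the longest suffix that is a licit onset).
So the parse is zrir.zozr.
Classifying each syllable: /zrir/ (closed), /zozr/ (closed).
Open syllables: 0.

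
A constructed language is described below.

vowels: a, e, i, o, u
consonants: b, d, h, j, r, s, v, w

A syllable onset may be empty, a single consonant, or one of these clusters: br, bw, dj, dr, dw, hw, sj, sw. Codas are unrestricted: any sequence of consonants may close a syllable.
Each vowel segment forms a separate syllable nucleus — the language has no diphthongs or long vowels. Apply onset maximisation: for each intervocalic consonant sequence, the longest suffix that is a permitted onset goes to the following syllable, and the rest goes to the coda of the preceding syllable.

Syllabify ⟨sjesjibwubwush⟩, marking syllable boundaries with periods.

The vowels are e, i, u, u — 4 nuclei, so 4 syllables.
V1 /e/ – V2 /i/: cluster /sj/ — /sj/ is itself a permitted onset, so the whole cluster goes right; preceding coda = ∅.
V2 /i/ – V3 /u/: cluster /bw/ — /bw/ is itself a permitted onset, so the whole cluster goes right; preceding coda = ∅.
V3 /u/ – V4 /u/: /bw/ is a licit onset in full, so it all attaches to the next syllable.

sje.sji.bwu.bwush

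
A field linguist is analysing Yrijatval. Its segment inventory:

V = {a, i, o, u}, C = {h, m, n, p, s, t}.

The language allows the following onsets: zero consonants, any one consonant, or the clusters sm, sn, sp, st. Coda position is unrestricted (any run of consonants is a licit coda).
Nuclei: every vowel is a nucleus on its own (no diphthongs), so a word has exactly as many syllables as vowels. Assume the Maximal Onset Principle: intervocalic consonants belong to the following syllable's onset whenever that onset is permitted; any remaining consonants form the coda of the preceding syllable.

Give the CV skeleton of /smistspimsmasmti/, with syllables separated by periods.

Vowels present: i, i, a, i; each is a nucleus, giving 4 syllables.
/i…i/ gap (V1→V2): cluster /stsp/ — the longest permitted-onset suffix is /sp/; onset = /sp/, preceding coda = /st/.
/i…a/ gap (V2→V3): /msm/ — longest licit onset from the right is /sm/, leaving /m/ as coda.
/a…i/ gap (V3→V4): /smt/ splits as /sm/ + /t/ (/t/ is the longest suffix that is a licit onset).
Result: smist.spim.smasm.ti.
Mapping each syllable to C/V: /smist/ → CCVCC, /spim/ → CCVC, /smasm/ → CCVCC, /ti/ → CV.

CCVCC.CCVC.CCVCC.CV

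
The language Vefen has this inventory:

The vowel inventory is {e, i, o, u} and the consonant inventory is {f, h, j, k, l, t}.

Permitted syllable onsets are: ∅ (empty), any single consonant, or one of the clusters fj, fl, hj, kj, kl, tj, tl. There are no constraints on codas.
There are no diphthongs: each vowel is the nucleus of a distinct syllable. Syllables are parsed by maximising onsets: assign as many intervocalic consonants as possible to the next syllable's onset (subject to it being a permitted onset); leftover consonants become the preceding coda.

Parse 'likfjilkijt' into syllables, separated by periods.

lik.fjil.kijt

The vowels are i, i, i — 3 nuclei, so 3 syllables.
V1 /i/ – V2 /i/: /kfj/; trying suffixes from longest down, /fj/ is the first permitted one, so coda /k/ | onset /fj/.
V2 /i/ – V3 /i/: /lk/ splits as /l/ + /k/ (/k/ is the longest suffix that is a licit onset).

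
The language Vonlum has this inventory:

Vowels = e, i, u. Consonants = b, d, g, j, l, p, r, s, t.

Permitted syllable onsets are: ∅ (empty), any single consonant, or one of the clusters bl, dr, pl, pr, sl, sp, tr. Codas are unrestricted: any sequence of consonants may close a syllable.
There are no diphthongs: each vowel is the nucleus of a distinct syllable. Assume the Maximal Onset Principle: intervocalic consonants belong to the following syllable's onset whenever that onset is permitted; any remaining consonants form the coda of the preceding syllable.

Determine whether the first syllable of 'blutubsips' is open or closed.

The vowels are u, u, i — 3 nuclei, so 3 syllables.
/u…u/ gap (V1→V2): /t/ is a single consonant, so it becomes the next onset.
/u…i/ gap (V2→V3): cluster /bs/ — the longest permitted-onset suffix is /s/; onset = /s/, preceding coda = /b/.
Result: blu.tub.sips.
Syllable 1 is /blu/; it ends in its nucleus with no coda, so it is open.

open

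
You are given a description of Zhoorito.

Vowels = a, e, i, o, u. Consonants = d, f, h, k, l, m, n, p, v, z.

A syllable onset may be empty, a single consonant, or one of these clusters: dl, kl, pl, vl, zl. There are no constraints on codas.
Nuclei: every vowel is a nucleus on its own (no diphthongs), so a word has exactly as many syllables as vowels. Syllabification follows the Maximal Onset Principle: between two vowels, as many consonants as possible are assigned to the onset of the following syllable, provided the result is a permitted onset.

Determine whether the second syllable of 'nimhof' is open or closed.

Nuclei (vowels): i, o → 2 syllables.
σ1/σ2 boundary: /mh/ splits as /m/ + /h/ (/h/ is the longest suffix that is a licit onset).
Syllabification: nim.hof.
Syllable 2 is /hof/ with coda /f/, so it is closed.

closed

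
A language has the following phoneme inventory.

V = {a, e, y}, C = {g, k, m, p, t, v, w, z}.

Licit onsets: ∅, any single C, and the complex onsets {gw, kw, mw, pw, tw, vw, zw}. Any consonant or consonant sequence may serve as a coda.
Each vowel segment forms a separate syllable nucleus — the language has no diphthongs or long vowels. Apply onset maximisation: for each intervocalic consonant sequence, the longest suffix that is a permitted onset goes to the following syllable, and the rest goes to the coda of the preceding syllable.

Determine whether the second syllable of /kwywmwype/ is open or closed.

open

The vowels are y, y, e — 3 nuclei, so 3 syllables.
Between /y/ (V1) and /y/ (V2): /wmw/; trying suffixes from longest down, /mw/ is the first permitted one, so coda /w/ | onset /mw/.
Between /y/ (V2) and /e/ (V3): just /p/ — single C goes to the following onset.
Result: kwyw.mwy.pe.
Syllable 2 is /mwy/; it ends in its nucleus with no coda, so it is open.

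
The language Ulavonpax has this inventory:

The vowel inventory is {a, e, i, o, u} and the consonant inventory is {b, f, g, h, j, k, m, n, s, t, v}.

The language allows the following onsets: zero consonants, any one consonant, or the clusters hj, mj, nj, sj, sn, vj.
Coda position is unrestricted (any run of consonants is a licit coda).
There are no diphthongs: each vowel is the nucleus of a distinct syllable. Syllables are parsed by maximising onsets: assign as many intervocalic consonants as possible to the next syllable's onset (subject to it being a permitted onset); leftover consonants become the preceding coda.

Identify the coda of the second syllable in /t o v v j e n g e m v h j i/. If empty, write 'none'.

n

Vowels present: o, e, e, i; each is a nucleus, giving 4 syllables.
Between /o/ (V1) and /e/ (V2): /vvj/; trying suffixes from longest down, /vj/ is the first permitted one, so coda /v/ | onset /vj/.
Between /e/ (V2) and /e/ (V3): /ng/; trying suffixes from longest down, /g/ is the first permitted one, so coda /n/ | onset /g/.
Between /e/ (V3) and /i/ (V4): /mvhj/ — longest licit onset from the right is /hj/, leaving /mv/ as coda.
So the parse is tov.vjen.gemv.hji.
Syllable 2 is /vjen/: onset /vj/, nucleus /e/, coda /n/.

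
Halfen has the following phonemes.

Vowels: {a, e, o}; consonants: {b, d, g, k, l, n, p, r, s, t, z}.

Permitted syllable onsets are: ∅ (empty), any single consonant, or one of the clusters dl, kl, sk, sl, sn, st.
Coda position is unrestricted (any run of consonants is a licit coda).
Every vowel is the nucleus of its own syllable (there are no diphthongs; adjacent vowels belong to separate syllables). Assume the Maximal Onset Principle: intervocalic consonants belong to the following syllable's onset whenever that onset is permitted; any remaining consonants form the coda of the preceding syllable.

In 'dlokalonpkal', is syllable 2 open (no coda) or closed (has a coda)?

Vowels present: o, a, o, a; each is a nucleus, giving 4 syllables.
V1 /o/ – V2 /a/: just /k/ — single C goes to the following onset.
V2 /a/ – V3 /o/: /l/ is a single consonant, so it becomes the next onset.
V3 /o/ – V4 /a/: /npk/ splits as /np/ + /k/ (/k/ is the longest suffix that is a licit onset).
Result: dlo.ka.lonp.kal.
Syllable 2 is /ka/; it ends in its nucleus with no coda, so it is open.

open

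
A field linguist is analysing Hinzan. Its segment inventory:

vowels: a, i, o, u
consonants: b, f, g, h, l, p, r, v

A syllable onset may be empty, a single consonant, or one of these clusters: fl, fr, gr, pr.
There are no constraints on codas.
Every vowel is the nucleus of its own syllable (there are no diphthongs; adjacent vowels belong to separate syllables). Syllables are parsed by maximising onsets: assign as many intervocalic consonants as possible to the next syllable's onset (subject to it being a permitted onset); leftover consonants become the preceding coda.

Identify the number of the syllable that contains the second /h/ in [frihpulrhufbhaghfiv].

3

The vowels are i, u, u, a, i — 5 nuclei, so 5 syllables.
σ1/σ2 boundary: /hp/; trying suffixes from longest down, /p/ is the first permitted one, so coda /h/ | onset /p/.
σ2/σ3 boundary: /lrh/; trying suffixes from longest down, /h/ is the first permitted one, so coda /lr/ | onset /h/.
σ3/σ4 boundary: /fbh/ — longest licit onset from the right is /h/, leaving /fb/ as coda.
σ4/σ5 boundary: /ghf/ splits as /gh/ + /f/ (/f/ is the longest suffix that is a licit onset).
Syllabification: frih.pulr.hufb.hagh.fiv.
The second /h/ is in the onset of syllable 3 (/hufb/).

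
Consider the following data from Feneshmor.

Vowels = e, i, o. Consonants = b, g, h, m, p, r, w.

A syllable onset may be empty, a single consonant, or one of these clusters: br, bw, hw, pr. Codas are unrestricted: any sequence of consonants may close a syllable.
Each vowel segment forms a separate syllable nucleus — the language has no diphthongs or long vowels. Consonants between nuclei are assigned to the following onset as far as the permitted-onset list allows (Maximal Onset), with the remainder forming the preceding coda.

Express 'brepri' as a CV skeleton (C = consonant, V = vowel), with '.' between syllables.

Nuclei (vowels): e, i → 2 syllables.
/e…i/ gap (V1→V2): cluster /pr/ — /pr/ is itself a permitted onset, so the whole cluster goes right; preceding coda = ∅.
Putting it together: bre.pri.
Mapping each syllable to C/V: /bre/ → CCV, /pri/ → CCV.

CCV.CCV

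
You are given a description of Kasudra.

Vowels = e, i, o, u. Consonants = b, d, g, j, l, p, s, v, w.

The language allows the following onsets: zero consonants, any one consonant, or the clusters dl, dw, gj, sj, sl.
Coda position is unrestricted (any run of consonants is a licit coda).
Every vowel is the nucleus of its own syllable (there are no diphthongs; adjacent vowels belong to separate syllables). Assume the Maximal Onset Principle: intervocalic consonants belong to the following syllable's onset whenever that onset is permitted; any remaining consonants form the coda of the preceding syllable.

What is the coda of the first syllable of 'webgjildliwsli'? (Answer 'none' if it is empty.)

Vowels present: e, i, i, i; each is a nucleus, giving 4 syllables.
σ1/σ2 boundary: cluster /bgj/ — the longest permitted-onset suffix is /gj/; onset = /gj/, preceding coda = /b/.
σ2/σ3 boundary: /ldl/ — longest licit onset from the right is /dl/, leaving /l/ as coda.
σ3/σ4 boundary: /wsl/; trying suffixes from longest down, /sl/ is the first permitted one, so coda /w/ | onset /sl/.
So the parse is web.gjil.dliw.sli.
Syllable 1 is /web/: onset /w/, nucleus /e/, coda /b/.

b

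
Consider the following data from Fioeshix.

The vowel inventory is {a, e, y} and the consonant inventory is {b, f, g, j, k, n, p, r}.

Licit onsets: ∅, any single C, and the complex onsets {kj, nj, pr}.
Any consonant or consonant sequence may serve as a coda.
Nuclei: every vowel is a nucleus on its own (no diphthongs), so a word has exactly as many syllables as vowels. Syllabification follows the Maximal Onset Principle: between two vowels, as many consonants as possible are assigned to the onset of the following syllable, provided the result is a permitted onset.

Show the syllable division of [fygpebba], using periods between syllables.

fyg.peb.ba

Nuclei (vowels): y, e, a → 3 syllables.
σ1/σ2 boundary: cluster /gp/ — the longest permitted-onset suffix is /p/; onset = /p/, preceding coda = /g/.
σ2/σ3 boundary: cluster /bb/ — the longest permitted-onset suffix is /b/; onset = /b/, preceding coda = /b/.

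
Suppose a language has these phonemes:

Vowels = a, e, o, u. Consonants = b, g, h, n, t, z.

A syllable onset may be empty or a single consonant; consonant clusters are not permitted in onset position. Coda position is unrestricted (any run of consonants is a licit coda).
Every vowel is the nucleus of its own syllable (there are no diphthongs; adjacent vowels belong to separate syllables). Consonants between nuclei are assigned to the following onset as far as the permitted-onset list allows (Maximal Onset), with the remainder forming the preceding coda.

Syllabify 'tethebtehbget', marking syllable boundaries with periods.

tet.heb.tehb.get

Nuclei (vowels): e, e, e, e → 4 syllables.
V1 /e/ – V2 /e/: /th/ — longest licit onset from the right is /h/, leaving /t/ as coda.
V2 /e/ – V3 /e/: cluster /bt/ — the longest permitted-onset suffix is /t/; onset = /t/, preceding coda = /b/.
V3 /e/ – V4 /e/: cluster /hbg/ — the longest permitted-onset suffix is /g/; onset = /g/, preceding coda = /hb/.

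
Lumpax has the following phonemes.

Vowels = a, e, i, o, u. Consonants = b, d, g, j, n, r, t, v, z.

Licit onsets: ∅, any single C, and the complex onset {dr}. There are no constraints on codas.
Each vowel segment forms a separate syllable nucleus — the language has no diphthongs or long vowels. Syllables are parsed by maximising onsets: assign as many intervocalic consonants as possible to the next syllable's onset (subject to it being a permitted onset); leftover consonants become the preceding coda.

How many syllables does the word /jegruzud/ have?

3

Vowels present: e, u, u; each is a nucleus, giving 3 syllables.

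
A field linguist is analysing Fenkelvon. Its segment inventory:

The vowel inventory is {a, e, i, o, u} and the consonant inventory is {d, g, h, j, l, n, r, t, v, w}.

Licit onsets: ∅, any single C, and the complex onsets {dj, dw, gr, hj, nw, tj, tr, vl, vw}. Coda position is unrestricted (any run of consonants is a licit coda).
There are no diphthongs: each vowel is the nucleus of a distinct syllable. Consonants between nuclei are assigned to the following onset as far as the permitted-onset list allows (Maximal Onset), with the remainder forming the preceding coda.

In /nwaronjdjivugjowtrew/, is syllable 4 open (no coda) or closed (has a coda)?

The vowels are a, o, i, u, o, e — 6 nuclei, so 6 syllables.
σ1/σ2 boundary: just /r/ — single C goes to the following onset.
σ2/σ3 boundary: /njdj/ splits as /nj/ + /dj/ (/dj/ is the longest suffix that is a licit onset).
σ3/σ4 boundary: /v/ → onset of the next syllable (single consonants are always licit onsets).
σ4/σ5 boundary: /gj/ — longest licit onset from the right is /j/, leaving /g/ as coda.
σ5/σ6 boundary: /wtr/ — longest licit onset from the right is /tr/, leaving /w/ as coda.
So the parse is nwa.ronj.dji.vug.jow.trew.
Syllable 4 is /vug/ with coda /g/, so it is closed.

closed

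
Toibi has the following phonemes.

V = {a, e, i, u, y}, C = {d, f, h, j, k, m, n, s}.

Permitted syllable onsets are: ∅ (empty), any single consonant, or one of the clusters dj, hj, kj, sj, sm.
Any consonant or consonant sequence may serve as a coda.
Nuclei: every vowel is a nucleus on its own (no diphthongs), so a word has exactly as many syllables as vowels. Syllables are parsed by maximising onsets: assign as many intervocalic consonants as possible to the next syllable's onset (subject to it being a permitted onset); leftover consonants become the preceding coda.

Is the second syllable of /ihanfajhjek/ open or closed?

Vowels present: i, a, a, e; each is a nucleus, giving 4 syllables.
V1 /i/ – V2 /a/: /h/ → onset of the next syllable (single consonants are always licit onsets).
V2 /a/ – V3 /a/: /nf/; trying suffixes from longest down, /f/ is the first permitted one, so coda /n/ | onset /f/.
V3 /a/ – V4 /e/: /jhj/; trying suffixes from longest down, /hj/ is the first permitted one, so coda /j/ | onset /hj/.
So the parse is i.han.faj.hjek.
Syllable 2 is /han/ with coda /n/, so it is closed.

closed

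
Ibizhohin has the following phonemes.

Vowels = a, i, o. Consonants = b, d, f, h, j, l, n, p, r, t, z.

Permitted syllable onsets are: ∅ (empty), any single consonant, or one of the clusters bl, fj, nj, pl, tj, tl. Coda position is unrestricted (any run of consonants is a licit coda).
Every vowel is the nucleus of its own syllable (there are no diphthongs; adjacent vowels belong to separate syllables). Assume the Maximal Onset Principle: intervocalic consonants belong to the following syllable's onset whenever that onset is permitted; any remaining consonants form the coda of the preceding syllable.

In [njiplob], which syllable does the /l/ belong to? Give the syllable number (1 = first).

2

Vowels present: i, o; each is a nucleus, giving 2 syllables.
Between /i/ (V1) and /o/ (V2): cluster /pl/ — /pl/ is itself a permitted onset, so the whole cluster goes right; preceding coda = ∅.
Result: nji.plob.
The /l/ is in the onset of syllable 2 (/plob/).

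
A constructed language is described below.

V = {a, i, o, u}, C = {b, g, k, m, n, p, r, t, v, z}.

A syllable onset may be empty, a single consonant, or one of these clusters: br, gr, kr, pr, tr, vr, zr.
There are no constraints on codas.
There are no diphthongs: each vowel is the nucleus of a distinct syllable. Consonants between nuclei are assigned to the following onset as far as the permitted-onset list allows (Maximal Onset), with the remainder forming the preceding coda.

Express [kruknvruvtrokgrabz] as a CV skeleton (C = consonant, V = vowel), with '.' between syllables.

Vowels present: u, u, o, a; each is a nucleus, giving 4 syllables.
Between /u/ (V1) and /u/ (V2): cluster /knvr/ — the longest permitted-onset suffix is /vr/; onset = /vr/, preceding coda = /kn/.
Between /u/ (V2) and /o/ (V3): cluster /vtr/ — the longest permitted-onset suffix is /tr/; onset = /tr/, preceding coda = /v/.
Between /o/ (V3) and /a/ (V4): cluster /kgr/ — the longest permitted-onset suffix is /gr/; onset = /gr/, preceding coda = /k/.
Putting it together: krukn.vruv.trok.grabz.
Mapping each syllable to C/V: /krukn/ → CCVCC, /vruv/ → CCVC, /trok/ → CCVC, /grabz/ → CCVCC.

CCVCC.CCVC.CCVC.CCVCC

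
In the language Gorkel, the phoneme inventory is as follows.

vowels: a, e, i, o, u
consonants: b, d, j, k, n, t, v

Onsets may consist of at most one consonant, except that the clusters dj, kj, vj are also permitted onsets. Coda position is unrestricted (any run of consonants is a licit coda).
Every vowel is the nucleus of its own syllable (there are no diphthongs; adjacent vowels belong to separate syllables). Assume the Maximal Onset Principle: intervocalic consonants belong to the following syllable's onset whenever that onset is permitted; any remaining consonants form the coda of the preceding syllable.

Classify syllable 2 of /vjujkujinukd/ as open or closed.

open

Nuclei (vowels): u, u, i, u → 4 syllables.
V1 /u/ – V2 /u/: cluster /jk/ — the longest permitted-onset suffix is /k/; onset = /k/, preceding coda = /j/.
V2 /u/ – V3 /i/: just /j/ — single C goes to the following onset.
V3 /i/ – V4 /u/: just /n/ — single C goes to the following onset.
Putting it together: vjuj.ku.ji.nukd.
Syllable 2 is /ku/; it ends in its nucleus with no coda, so it is open.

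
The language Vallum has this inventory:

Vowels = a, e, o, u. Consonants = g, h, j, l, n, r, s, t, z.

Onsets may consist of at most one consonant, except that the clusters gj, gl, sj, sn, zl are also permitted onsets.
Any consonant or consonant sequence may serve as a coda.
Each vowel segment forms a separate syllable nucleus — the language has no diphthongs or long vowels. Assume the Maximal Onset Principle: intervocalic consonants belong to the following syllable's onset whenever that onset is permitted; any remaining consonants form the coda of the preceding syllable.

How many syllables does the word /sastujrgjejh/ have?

3

Vowels present: a, u, e; each is a nucleus, giving 3 syllables.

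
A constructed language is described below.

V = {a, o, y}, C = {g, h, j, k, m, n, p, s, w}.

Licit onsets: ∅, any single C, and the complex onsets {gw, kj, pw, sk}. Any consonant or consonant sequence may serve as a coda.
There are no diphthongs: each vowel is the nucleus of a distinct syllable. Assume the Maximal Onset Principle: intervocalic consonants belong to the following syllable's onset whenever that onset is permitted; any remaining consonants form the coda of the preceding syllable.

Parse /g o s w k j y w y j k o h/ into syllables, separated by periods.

gosw.kjy.wyj.koh

Nuclei (vowels): o, y, y, o → 4 syllables.
σ1/σ2 boundary: /swkj/ splits as /sw/ + /kj/ (/kj/ is the longest suffix that is a licit onset).
σ2/σ3 boundary: /w/ → onset of the next syllable (single consonants are always licit onsets).
σ3/σ4 boundary: cluster /jk/ — the longest permitted-onset suffix is /k/; onset = /k/, preceding coda = /j/.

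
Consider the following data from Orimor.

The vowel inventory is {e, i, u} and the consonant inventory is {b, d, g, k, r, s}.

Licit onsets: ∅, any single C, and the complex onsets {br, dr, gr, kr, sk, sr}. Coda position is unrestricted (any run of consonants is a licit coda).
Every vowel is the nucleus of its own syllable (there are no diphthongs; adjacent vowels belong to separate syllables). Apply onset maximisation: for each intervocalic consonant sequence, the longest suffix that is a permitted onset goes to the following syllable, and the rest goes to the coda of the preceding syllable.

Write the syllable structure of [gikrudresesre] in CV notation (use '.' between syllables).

CV.CCV.CCV.CV.CCV

Vowels present: i, u, e, e, e; each is a nucleus, giving 5 syllables.
Between /i/ (V1) and /u/ (V2): /kr/ is a licit onset in full, so it all attaches to the next syllable.
Between /u/ (V2) and /e/ (V3): cluster /dr/ — /dr/ is itself a permitted onset, so the whole cluster goes right; preceding coda = ∅.
Between /e/ (V3) and /e/ (V4): /s/ → onset of the next syllable (single consonants are always licit onsets).
Between /e/ (V4) and /e/ (V5): /sr/ — entire cluster is a permitted onset → onset /sr/, coda ∅.
Result: gi.kru.dre.se.sre.
Mapping each syllable to C/V: /gi/ → CV, /kru/ → CCV, /dre/ → CCV, /se/ → CV, /sre/ → CCV.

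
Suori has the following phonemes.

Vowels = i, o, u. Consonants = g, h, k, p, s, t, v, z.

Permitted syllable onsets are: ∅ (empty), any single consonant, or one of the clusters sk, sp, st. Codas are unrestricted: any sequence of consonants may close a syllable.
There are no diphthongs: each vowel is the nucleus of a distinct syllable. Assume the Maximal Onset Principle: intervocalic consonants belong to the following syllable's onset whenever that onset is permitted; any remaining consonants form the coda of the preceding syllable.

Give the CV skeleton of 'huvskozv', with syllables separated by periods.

CVC.CCVCC

Vowels present: u, o; each is a nucleus, giving 2 syllables.
Between /u/ (V1) and /o/ (V2): /vsk/ splits as /v/ + /sk/ (/sk/ is the longest suffix that is a licit onset).
Result: huv.skozv.
Mapping each syllable to C/V: /huv/ → CVC, /skozv/ → CCVCC.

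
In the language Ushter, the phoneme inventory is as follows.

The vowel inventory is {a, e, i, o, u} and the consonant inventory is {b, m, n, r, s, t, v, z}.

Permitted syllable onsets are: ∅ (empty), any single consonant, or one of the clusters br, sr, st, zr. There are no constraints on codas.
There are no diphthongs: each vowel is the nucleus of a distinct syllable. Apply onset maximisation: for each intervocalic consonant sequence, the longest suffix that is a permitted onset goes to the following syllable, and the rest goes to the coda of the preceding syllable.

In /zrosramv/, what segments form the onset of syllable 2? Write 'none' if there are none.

sr

The vowels are o, a — 2 nuclei, so 2 syllables.
Between /o/ (V1) and /a/ (V2): /sr/ is a licit onset in full, so it all attaches to the next syllable.
Putting it together: zro.sramv.
Syllable 2 is /sramv/: onset /sr/, nucleus /a/, coda /mv/.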